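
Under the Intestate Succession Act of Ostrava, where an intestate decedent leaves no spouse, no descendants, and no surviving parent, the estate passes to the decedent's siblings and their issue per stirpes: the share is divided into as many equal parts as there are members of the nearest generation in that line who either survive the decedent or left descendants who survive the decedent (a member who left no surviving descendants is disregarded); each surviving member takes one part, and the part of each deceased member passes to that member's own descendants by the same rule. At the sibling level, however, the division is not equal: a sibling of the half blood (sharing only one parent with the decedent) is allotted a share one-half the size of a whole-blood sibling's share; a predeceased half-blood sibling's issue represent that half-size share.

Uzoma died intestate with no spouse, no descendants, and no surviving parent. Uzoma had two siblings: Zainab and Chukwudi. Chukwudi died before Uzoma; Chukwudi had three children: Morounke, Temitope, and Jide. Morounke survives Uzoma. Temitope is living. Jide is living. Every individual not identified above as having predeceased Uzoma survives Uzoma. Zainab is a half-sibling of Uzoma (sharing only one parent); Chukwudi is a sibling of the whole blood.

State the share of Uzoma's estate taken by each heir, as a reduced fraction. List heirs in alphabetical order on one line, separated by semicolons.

No spouse, descendants, or parent survives, so the estate passes to Uzoma's siblings per stirpes.
Half-blood siblings count for one-half the weight of whole-blood siblings at the initial division.
Dividing 1 in proportion to weights (total weight 3/2): Zainab (weight 1/2) → 1/3; Chukwudi (weight 1) → 2/3.
Zainab is living and takes 1/3.
Chukwudi predeceased; the 2/3 allotted to Chukwudi's branch passes to Chukwudi's issue by representation.
The 2/3 is divided into 3 equal shares of 2/9 among Morounke, Temitope, Jide.
Morounke is living and takes 2/9.
Temitope is living and takes 2/9.
Jide is living and takes 2/9.

Jide 2/9; Morounke 2/9; Temitope 2/9; Zainab 1/3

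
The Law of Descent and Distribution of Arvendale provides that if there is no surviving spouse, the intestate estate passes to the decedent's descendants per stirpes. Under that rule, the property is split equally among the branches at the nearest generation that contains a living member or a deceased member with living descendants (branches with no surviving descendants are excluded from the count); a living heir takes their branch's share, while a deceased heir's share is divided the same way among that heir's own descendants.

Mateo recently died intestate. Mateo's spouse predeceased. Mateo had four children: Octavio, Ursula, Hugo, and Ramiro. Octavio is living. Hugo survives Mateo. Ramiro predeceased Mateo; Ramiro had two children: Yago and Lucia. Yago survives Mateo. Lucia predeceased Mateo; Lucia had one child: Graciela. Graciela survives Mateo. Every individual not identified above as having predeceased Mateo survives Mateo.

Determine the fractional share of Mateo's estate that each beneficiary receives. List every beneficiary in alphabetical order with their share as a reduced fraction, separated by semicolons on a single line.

Graciela 1/8; Hugo 1/4; Octavio 1/4; Ursula 1/4; Yago 1/8

There is no surviving spouse, so the entire estate passes to Mateo's descendants per stirpes.
The estate is divided into 4 equal shares of 1/4 among Octavio, Ursula, Hugo, Ramiro.
Octavio is living and takes 1/4.
Ursula is living and takes 1/4.
Hugo is living and takes 1/4.
Ramiro predeceased; the 1/4 allotted to Ramiro's branch passes to Ramiro's issue by representation.
The 1/4 is divided into 2 equal shares of 1/8 among Yago, Lucia.
Yago is living and takes 1/8.
Lucia predeceased; the 1/8 allotted to Lucia's branch passes to Lucia's issue by representation.
Graciela is the sole taker at this level and receives the full 1/8.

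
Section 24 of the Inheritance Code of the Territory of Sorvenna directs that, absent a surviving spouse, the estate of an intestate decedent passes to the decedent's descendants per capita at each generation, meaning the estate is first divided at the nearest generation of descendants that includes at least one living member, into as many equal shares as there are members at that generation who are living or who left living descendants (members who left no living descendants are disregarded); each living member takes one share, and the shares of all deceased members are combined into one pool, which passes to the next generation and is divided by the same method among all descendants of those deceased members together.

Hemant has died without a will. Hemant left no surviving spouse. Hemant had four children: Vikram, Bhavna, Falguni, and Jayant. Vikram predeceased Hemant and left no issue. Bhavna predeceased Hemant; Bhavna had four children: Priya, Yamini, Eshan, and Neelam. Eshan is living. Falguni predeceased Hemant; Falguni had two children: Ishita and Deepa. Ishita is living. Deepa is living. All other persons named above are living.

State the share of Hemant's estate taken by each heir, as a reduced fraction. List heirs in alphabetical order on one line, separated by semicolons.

Deepa 1/9; Eshan 1/9; Ishita 1/9; Jayant 1/3; Neelam 1/9; Priya 1/9; Yamini 1/9

There is no surviving spouse, so the entire estate passes to Hemant's descendants per capita at each generation.
At generation 1 (Bhavna, Falguni, Jayant) there are 3 shares of (1)/3 = 1/3 each.
Living: Jayant — each takes 1/3.
Deceased: Bhavna and Falguni. Their combined 2/3 is pooled and carried to generation 2.
At generation 2 (Priya, Yamini, Eshan, Neelam, Ishita, Deepa) there are 6 shares of (2/3)/6 = 1/9 each.
Living: Priya, Yamini, Eshan, Neelam, Ishita, and Deepa — each takes 1/9.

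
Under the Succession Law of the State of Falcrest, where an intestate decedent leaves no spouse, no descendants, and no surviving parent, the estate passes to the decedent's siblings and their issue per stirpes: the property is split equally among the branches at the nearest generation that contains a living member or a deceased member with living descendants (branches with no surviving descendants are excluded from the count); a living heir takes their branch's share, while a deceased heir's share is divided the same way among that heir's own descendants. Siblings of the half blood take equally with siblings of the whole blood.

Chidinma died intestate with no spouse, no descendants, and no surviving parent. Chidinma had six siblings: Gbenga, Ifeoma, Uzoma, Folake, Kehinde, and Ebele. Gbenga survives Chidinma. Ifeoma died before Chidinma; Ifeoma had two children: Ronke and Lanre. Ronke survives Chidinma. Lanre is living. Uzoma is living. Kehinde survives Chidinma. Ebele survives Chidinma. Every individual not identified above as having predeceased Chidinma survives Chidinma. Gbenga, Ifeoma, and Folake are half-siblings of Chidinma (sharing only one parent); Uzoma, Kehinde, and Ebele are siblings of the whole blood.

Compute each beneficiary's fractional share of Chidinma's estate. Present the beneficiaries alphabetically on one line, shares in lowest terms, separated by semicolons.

No spouse, descendants, or parent survives, so the estate passes to Chidinma's siblings per stirpes.
Half-blood and whole-blood siblings take equally under the stated rule.
The estate is divided into 6 equal shares of 1/6 among Gbenga, Ifeoma, Uzoma, Folake, Kehinde, Ebele.
Gbenga is living and takes 1/6.
Ifeoma predeceased; the 1/6 allotted to Ifeoma's branch passes to Ifeoma's issue by representation.
The 1/6 is divided into 2 equal shares of 1/12 among Ronke, Lanre.
Ronke is living and takes 1/12.
Lanre is living and takes 1/12.
Uzoma is living and takes 1/6.
Folake is living and takes 1/6.
Kehinde is living and takes 1/6.
Ebele is living and takes 1/6.

Ebele 1/6; Folake 1/6; Gbenga 1/6; Kehinde 1/6; Lanre 1/12; Ronke 1/12; Uzoma 1/6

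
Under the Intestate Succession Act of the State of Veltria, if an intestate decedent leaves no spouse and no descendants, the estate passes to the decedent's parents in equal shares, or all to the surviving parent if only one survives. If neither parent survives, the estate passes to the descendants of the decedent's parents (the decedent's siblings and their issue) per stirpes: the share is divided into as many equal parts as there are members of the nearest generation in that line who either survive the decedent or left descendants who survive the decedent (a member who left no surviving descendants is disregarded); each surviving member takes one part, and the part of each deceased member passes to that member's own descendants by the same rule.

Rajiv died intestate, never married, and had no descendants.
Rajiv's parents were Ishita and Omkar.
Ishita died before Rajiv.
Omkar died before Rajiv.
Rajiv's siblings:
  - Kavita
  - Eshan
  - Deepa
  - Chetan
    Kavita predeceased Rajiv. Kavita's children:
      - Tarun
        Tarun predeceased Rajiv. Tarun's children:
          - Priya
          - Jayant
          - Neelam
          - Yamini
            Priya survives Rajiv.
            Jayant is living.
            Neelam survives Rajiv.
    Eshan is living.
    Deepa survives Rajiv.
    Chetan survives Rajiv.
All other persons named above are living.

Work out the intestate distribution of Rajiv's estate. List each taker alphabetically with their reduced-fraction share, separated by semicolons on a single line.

Chetan 1/4; Deepa 1/4; Eshan 1/4; Jayant 1/16; Neelam 1/16; Priya 1/16; Yamini 1/16

Neither parent survives and there are no descendants, so the estate passes to Rajiv's siblings and their issue per stirpes.
The estate is divided into 4 equal shares of 1/4 among Kavita, Eshan, Deepa, Chetan.
Kavita predeceased; the 1/4 allotted to Kavita's branch passes to Kavita's issue by representation.
Tarun's line is the sole branch at this level, so the full 1/4 passes to Tarun's issue by representation.
The 1/4 is divided into 4 equal shares of 1/16 among Priya, Jayant, Neelam, Yamini.
Priya is living and takes 1/16.
Jayant is living and takes 1/16.
Neelam is living and takes 1/16.
Yamini is living and takes 1/16.
Eshan is living and takes 1/4.
Deepa is living and takes 1/4.
Chetan is living and takes 1/4.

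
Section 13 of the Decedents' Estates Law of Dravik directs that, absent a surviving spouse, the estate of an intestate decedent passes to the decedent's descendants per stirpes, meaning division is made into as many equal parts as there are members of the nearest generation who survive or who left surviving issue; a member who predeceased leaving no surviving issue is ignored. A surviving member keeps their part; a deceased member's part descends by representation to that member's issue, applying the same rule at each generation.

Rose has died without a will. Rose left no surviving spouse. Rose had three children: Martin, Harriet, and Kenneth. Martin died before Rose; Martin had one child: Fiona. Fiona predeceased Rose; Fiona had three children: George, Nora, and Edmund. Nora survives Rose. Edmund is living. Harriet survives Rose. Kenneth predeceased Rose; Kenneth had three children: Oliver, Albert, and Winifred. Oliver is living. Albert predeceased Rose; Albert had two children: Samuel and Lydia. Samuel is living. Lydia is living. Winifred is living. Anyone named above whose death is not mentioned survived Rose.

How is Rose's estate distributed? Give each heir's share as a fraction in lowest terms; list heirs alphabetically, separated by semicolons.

There is no surviving spouse, so the entire estate passes to Rose's descendants per stirpes.
The estate is divided into 3 equal shares of 1/3 among Martin, Harriet, Kenneth.
Martin predeceased; the 1/3 allotted to Martin's branch passes to Martin's issue by representation.
Fiona's line is the sole branch at this level, so the full 1/3 passes to Fiona's issue by representation.
The 1/3 is divided into 3 equal shares of 1/9 among George, Nora, Edmund.
George is living and takes 1/9.
Nora is living and takes 1/9.
Edmund is living and takes 1/9.
Harriet is living and takes 1/3.
Kenneth predeceased; the 1/3 allotted to Kenneth's branch passes to Kenneth's issue by representation.
The 1/3 is divided into 3 equal shares of 1/9 among Oliver, Albert, Winifred.
Oliver is living and takes 1/9.
Albert predeceased; the 1/9 allotted to Albert's branch passes to Albert's issue by representation.
The 1/9 is divided into 2 equal shares of 1/18 among Samuel, Lydia.
Samuel is living and takes 1/18.
Lydia is living and takes 1/18.
Winifred is living and takes 1/9.

Edmund 1/9; George 1/9; Harriet 1/3; Lydia 1/18; Nora 1/9; Oliver 1/9; Samuel 1/18; Winifred 1/9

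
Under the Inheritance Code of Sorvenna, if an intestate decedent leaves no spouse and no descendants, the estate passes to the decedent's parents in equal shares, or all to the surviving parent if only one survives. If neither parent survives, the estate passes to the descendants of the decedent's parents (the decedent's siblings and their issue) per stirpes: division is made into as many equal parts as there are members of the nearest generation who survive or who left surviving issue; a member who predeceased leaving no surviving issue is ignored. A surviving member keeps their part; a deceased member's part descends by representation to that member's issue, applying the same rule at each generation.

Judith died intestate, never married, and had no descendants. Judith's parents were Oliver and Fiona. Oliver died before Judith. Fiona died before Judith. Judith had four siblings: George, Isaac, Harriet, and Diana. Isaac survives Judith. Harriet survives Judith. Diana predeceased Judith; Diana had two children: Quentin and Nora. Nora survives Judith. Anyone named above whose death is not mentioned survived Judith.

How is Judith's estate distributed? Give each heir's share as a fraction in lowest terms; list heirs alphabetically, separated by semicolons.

Neither parent survives and there are no descendants, so the estate passes to Judith's siblings and their issue per stirpes.
The estate is divided into 4 equal shares of 1/4 among George, Isaac, Harriet, Diana.
George is living and takes 1/4.
Isaac is living and takes 1/4.
Harriet is living and takes 1/4.
Diana predeceased; the 1/4 allotted to Diana's branch passes to Diana's issue by representation.
The 1/4 is divided into 2 equal shares of 1/8 among Quentin, Nora.
Quentin is living and takes 1/8.
Nora is living and takes 1/8.

George 1/4; Harriet 1/4; Isaac 1/4; Nora 1/8; Quentin 1/8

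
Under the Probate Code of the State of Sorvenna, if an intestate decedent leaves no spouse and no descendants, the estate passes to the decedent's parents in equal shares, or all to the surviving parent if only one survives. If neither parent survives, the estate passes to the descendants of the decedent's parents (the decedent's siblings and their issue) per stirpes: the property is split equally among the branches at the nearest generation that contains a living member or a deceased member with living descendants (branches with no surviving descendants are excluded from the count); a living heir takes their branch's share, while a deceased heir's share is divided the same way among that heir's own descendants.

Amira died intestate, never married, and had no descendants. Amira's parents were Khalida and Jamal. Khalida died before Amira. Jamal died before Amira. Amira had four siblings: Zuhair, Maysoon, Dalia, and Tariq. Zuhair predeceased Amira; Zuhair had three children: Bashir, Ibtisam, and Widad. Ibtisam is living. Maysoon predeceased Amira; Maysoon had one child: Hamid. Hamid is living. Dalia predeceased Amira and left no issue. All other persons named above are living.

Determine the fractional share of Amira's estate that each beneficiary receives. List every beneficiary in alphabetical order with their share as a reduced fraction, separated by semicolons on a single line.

Neither parent survives and there are no descendants, so the estate passes to Amira's siblings and their issue per stirpes.
Dalia left no surviving issue, so that branch lapses and is disregarded.
The estate is divided into 3 equal shares of 1/3 among Zuhair, Maysoon, Tariq.
Zuhair predeceased; the 1/3 allotted to Zuhair's branch passes to Zuhair's issue by representation.
The 1/3 is divided into 3 equal shares of 1/9 among Bashir, Ibtisam, Widad.
Bashir is living and takes 1/9.
Ibtisam is living and takes 1/9.
Widad is living and takes 1/9.
Maysoon predeceased; the 1/3 allotted to Maysoon's branch passes to Maysoon's issue by representation.
Hamid is the sole taker at this level and receives the full 1/3.
Tariq is living and takes 1/3.

Bashir 1/9; Hamid 1/3; Ibtisam 1/9; Tariq 1/3; Widad 1/9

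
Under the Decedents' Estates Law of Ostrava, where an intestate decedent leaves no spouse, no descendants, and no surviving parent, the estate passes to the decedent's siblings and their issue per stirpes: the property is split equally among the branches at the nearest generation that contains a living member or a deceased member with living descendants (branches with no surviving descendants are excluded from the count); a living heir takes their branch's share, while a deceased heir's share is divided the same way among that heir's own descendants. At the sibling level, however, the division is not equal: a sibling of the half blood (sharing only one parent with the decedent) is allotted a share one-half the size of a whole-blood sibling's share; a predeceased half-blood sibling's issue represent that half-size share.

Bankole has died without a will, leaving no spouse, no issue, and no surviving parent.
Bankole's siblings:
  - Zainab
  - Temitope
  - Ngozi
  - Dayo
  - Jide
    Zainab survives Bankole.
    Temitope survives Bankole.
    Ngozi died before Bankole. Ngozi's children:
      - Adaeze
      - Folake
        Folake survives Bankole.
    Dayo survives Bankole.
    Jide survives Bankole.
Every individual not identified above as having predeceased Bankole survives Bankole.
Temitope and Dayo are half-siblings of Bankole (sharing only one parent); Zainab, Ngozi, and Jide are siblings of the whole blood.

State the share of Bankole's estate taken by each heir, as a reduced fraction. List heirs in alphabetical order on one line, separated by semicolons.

No spouse, descendants, or parent survives, so the estate passes to Bankole's siblings per stirpes.
Half-blood siblings count for one-half the weight of whole-blood siblings at the initial division.
Dividing 1 in proportion to weights (total weight 4): Zainab (weight 1) → 1/4; Temitope (weight 1/2) → 1/8; Ngozi (weight 1) → 1/4; Dayo (weight 1/2) → 1/8; Jide (weight 1) → 1/4.
Zainab is living and takes 1/4.
Temitope is living and takes 1/8.
Ngozi predeceased; the 1/4 allotted to Ngozi's branch passes to Ngozi's issue by representation.
The 1/4 is divided into 2 equal shares of 1/8 among Adaeze, Folake.
Adaeze is living and takes 1/8.
Folake is living and takes 1/8.
Dayo is living and takes 1/8.
Jide is living and takes 1/4.

Adaeze 1/8; Dayo 1/8; Folake 1/8; Jide 1/4; Temitope 1/8; Zainab 1/4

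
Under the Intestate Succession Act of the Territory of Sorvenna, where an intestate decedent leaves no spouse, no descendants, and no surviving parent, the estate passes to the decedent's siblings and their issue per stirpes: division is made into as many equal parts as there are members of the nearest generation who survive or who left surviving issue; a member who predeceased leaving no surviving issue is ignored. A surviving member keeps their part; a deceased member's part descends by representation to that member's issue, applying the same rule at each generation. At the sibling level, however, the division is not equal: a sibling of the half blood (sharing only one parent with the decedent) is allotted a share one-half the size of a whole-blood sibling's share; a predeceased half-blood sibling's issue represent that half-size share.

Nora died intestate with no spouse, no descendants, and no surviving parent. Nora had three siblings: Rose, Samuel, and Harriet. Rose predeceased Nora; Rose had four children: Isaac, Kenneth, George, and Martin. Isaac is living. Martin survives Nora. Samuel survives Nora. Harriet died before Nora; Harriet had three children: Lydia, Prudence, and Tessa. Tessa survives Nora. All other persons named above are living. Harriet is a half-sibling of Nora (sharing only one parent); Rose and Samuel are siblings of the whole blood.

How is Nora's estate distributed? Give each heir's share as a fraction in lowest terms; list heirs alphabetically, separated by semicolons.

No spouse, descendants, or parent survives, so the estate passes to Nora's siblings per stirpes.
Half-blood siblings count for one-half the weight of whole-blood siblings at the initial division.
Dividing 1 in proportion to weights (total weight 5/2): Rose (weight 1) → 2/5; Samuel (weight 1) → 2/5; Harriet (weight 1/2) → 1/5.
Rose predeceased; the 2/5 allotted to Rose's branch passes to Rose's issue by representation.
The 2/5 is divided into 4 equal shares of 1/10 among Isaac, Kenneth, George, Martin.
Isaac is living and takes 1/10.
Kenneth is living and takes 1/10.
George is living and takes 1/10.
Martin is living and takes 1/10.
Samuel is living and takes 2/5.
Harriet predeceased; the 1/5 allotted to Harriet's branch passes to Harriet's issue by representation.
The 1/5 is divided into 3 equal shares of 1/15 among Lydia, Prudence, Tessa.
Lydia is living and takes 1/15.
Prudence is living and takes 1/15.
Tessa is living and takes 1/15.

George 1/10; Isaac 1/10; Kenneth 1/10; Lydia 1/15; Martin 1/10; Prudence 1/15; Samuel 2/5; Tessa 1/15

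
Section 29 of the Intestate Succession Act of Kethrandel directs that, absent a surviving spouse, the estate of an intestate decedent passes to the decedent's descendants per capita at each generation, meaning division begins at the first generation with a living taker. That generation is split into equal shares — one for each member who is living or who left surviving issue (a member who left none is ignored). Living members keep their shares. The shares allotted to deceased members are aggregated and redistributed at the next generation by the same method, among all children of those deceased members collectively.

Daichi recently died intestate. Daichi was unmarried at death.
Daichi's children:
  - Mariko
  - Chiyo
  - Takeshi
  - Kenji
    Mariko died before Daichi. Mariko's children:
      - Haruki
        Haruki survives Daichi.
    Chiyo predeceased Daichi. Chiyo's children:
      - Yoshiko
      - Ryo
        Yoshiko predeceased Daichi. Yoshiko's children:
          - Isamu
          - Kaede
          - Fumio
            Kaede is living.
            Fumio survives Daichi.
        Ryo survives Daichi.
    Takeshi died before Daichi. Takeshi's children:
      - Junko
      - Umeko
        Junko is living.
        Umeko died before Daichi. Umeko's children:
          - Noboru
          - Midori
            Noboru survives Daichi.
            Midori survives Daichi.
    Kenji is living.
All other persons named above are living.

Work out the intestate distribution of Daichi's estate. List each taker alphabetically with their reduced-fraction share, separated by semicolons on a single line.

There is no surviving spouse, so the entire estate passes to Daichi's descendants per capita at each generation.
At generation 1 (Mariko, Chiyo, Takeshi, Kenji) there are 4 shares of (1)/4 = 1/4 each.
Living: Kenji — each takes 1/4.
Deceased: Mariko, Chiyo, and Takeshi. Their combined 3/4 is pooled and carried to generation 2.
At generation 2 (Haruki, Yoshiko, Ryo, Junko, Umeko) there are 5 shares of (3/4)/5 = 3/20 each.
Living: Haruki, Ryo, and Junko — each takes 3/20.
Deceased: Yoshiko and Umeko. Their combined 3/10 is pooled and carried to generation 3.
At generation 3 (Isamu, Kaede, Fumio, Noboru, Midori) there are 5 shares of (3/10)/5 = 3/50 each.
Living: Isamu, Kaede, Fumio, Noboru, and Midori — each takes 3/50.

Fumio 3/50; Haruki 3/20; Isamu 3/50; Junko 3/20; Kaede 3/50; Kenji 1/4; Midori 3/50; Noboru 3/50; Ryo 3/20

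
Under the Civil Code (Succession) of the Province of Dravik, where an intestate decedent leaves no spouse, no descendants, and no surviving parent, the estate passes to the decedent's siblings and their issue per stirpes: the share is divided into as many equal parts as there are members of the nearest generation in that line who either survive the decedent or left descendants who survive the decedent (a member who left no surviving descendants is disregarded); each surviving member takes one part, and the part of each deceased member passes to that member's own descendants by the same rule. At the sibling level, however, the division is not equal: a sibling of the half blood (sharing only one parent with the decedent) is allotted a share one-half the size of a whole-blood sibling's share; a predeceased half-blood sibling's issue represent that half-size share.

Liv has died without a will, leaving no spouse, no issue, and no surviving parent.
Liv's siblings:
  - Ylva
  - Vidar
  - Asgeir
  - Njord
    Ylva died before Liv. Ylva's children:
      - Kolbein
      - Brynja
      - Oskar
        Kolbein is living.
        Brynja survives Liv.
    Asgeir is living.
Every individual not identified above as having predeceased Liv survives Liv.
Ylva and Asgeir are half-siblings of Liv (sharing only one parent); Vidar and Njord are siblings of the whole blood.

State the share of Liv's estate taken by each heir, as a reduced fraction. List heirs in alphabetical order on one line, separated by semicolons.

No spouse, descendants, or parent survives, so the estate passes to Liv's siblings per stirpes.
Half-blood siblings count for one-half the weight of whole-blood siblings at the initial division.
Dividing 1 in proportion to weights (total weight 3): Ylva (weight 1/2) → 1/6; Vidar (weight 1) → 1/3; Asgeir (weight 1/2) → 1/6; Njord (weight 1) → 1/3.
Ylva predeceased; the 1/6 allotted to Ylva's branch passes to Ylva's issue by representation.
The 1/6 is divided into 3 equal shares of 1/18 among Kolbein, Brynja, Oskar.
Kolbein is living and takes 1/18.
Brynja is living and takes 1/18.
Oskar is living and takes 1/18.
Vidar is living and takes 1/3.
Asgeir is living and takes 1/6.
Njord is living and takes 1/3.

Asgeir 1/6; Brynja 1/18; Kolbein 1/18; Njord 1/3; Oskar 1/18; Vidar 1/3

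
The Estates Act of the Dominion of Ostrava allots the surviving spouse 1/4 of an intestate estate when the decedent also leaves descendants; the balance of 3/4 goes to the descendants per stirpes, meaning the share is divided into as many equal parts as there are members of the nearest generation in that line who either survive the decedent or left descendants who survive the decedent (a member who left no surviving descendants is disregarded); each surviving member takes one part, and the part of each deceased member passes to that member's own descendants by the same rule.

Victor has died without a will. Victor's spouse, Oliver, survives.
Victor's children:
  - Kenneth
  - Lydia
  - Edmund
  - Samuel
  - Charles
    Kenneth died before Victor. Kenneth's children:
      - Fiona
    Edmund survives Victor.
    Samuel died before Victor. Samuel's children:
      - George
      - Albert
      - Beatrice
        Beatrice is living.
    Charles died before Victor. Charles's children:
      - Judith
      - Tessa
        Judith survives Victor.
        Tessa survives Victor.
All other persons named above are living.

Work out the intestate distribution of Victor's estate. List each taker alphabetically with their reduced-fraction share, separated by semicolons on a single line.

Albert 1/20; Beatrice 1/20; Edmund 3/20; Fiona 3/20; George 1/20; Judith 3/40; Lydia 3/20; Oliver 1/4; Tessa 3/40

Oliver, as surviving spouse, takes 1/4.
The remaining 3/4 passes to Victor's descendants per stirpes.
The 3/4 is divided into 5 equal shares of 3/20 among Kenneth, Lydia, Edmund, Samuel, Charles.
Kenneth predeceased; the 3/20 allotted to Kenneth's branch passes to Kenneth's issue by representation.
Fiona is the sole taker at this level and receives the full 3/20.
Lydia is living and takes 3/20.
Edmund is living and takes 3/20.
Samuel predeceased; the 3/20 allotted to Samuel's branch passes to Samuel's issue by representation.
The 3/20 is divided into 3 equal shares of 1/20 among George, Albert, Beatrice.
George is living and takes 1/20.
Albert is living and takes 1/20.
Beatrice is living and takes 1/20.
Charles predeceased; the 3/20 allotted to Charles's branch passes to Charles's issue by representation.
The 3/20 is divided into 2 equal shares of 3/40 among Judith, Tessa.
Judith is living and takes 3/40.
Tessa is living and takes 3/40.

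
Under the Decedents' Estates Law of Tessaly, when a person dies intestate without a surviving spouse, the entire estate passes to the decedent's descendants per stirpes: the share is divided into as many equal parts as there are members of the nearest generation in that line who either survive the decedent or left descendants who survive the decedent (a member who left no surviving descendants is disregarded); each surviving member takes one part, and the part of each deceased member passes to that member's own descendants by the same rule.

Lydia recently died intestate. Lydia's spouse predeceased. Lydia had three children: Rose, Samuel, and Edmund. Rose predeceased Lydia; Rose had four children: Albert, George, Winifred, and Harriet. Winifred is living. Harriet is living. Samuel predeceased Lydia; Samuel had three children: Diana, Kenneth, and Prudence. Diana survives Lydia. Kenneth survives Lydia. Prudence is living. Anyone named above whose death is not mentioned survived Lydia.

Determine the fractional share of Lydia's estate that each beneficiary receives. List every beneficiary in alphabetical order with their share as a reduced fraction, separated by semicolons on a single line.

There is no surviving spouse, so the entire estate passes to Lydia's descendants per stirpes.
The estate is divided into 3 equal shares of 1/3 among Rose, Samuel, Edmund.
Rose predeceased; the 1/3 allotted to Rose's branch passes to Rose's issue by representation.
The 1/3 is divided into 4 equal shares of 1/12 among Albert, George, Winifred, Harriet.
Albert is living and takes 1/12.
George is living and takes 1/12.
Winifred is living and takes 1/12.
Harriet is living and takes 1/12.
Samuel predeceased; the 1/3 allotted to Samuel's branch passes to Samuel's issue by representation.
The 1/3 is divided into 3 equal shares of 1/9 among Diana, Kenneth, Prudence.
Diana is living and takes 1/9.
Kenneth is living and takes 1/9.
Prudence is living and takes 1/9.
Edmund is living and takes 1/3.

Albert 1/12; Diana 1/9; Edmund 1/3; George 1/12; Harriet 1/12; Kenneth 1/9; Prudence 1/9; Winifred 1/12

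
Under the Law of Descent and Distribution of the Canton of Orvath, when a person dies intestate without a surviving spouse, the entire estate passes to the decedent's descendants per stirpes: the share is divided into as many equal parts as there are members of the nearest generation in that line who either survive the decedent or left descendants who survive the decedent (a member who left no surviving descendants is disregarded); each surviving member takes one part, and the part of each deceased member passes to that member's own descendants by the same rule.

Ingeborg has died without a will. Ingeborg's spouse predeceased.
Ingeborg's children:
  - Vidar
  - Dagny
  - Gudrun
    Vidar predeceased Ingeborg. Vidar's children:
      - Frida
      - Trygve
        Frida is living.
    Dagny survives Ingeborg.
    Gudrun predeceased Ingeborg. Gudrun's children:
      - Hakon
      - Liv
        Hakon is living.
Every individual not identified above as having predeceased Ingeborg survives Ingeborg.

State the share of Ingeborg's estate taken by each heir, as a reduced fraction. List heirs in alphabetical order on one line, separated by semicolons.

Dagny 1/3; Frida 1/6; Hakon 1/6; Liv 1/6; Trygve 1/6

There is no surviving spouse, so the entire estate passes to Ingeborg's descendants per stirpes.
The estate is divided into 3 equal shares of 1/3 among Vidar, Dagny, Gudrun.
Vidar predeceased; the 1/3 allotted to Vidar's branch passes to Vidar's issue by representation.
The 1/3 is divided into 2 equal shares of 1/6 among Frida, Trygve.
Frida is living and takes 1/6.
Trygve is living and takes 1/6.
Dagny is living and takes 1/3.
Gudrun predeceased; the 1/3 allotted to Gudrun's branch passes to Gudrun's issue by representation.
The 1/3 is divided into 2 equal shares of 1/6 among Hakon, Liv.
Hakon is living and takes 1/6.
Liv is living and takes 1/6.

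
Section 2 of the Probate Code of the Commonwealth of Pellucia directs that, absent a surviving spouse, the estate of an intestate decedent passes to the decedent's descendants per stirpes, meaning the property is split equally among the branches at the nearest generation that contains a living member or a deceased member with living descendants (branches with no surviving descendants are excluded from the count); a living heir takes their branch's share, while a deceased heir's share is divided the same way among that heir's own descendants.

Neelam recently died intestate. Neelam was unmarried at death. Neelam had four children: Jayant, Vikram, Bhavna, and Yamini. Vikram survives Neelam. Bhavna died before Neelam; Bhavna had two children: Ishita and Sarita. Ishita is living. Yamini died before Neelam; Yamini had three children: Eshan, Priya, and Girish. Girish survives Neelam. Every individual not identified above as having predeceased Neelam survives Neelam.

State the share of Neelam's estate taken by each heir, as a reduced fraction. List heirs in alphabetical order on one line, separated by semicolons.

There is no surviving spouse, so the entire estate passes to Neelam's descendants per stirpes.
The estate is divided into 4 equal shares of 1/4 among Jayant, Vikram, Bhavna, Yamini.
Jayant is living and takes 1/4.
Vikram is living and takes 1/4.
Bhavna predeceased; the 1/4 allotted to Bhavna's branch passes to Bhavna's issue by representation.
The 1/4 is divided into 2 equal shares of 1/8 among Ishita, Sarita.
Ishita is living and takes 1/8.
Sarita is living and takes 1/8.
Yamini predeceased; the 1/4 allotted to Yamini's branch passes to Yamini's issue by representation.
The 1/4 is divided into 3 equal shares of 1/12 among Eshan, Priya, Girish.
Eshan is living and takes 1/12.
Priya is living and takes 1/12.
Girish is living and takes 1/12.

Eshan 1/12; Girish 1/12; Ishita 1/8; Jayant 1/4; Priya 1/12; Sarita 1/8; Vikram 1/4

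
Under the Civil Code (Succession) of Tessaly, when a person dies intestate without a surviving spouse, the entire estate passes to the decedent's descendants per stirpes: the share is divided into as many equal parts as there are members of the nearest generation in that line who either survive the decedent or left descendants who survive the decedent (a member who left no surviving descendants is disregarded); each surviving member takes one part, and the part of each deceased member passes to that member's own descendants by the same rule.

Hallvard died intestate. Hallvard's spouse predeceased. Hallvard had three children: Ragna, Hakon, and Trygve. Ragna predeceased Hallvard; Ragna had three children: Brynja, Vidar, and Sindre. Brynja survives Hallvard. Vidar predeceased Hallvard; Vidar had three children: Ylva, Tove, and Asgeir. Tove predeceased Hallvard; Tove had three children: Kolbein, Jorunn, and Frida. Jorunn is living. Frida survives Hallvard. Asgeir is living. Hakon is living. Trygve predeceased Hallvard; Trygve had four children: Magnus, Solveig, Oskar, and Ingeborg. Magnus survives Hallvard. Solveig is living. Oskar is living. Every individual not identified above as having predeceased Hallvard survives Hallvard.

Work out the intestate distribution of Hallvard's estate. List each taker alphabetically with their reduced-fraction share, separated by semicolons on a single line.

There is no surviving spouse, so the entire estate passes to Hallvard's descendants per stirpes.
The estate is divided into 3 equal shares of 1/3 among Ragna, Hakon, Trygve.
Ragna predeceased; the 1/3 allotted to Ragna's branch passes to Ragna's issue by representation.
The 1/3 is divided into 3 equal shares of 1/9 among Brynja, Vidar, Sindre.
Brynja is living and takes 1/9.
Vidar predeceased; the 1/9 allotted to Vidar's branch passes to Vidar's issue by representation.
The 1/9 is divided into 3 equal shares of 1/27 among Ylva, Tove, Asgeir.
Ylva is living and takes 1/27.
Tove predeceased; the 1/27 allotted to Tove's branch passes to Tove's issue by representation.
The 1/27 is divided into 3 equal shares of 1/81 among Kolbein, Jorunn, Frida.
Kolbein is living and takes 1/81.
Jorunn is living and takes 1/81.
Frida is living and takes 1/81.
Asgeir is living and takes 1/27.
Sindre is living and takes 1/9.
Hakon is living and takes 1/3.
Trygve predeceased; the 1/3 allotted to Trygve's branch passes to Trygve's issue by representation.
The 1/3 is divided into 4 equal shares of 1/12 among Magnus, Solveig, Oskar, Ingeborg.
Magnus is living and takes 1/12.
Solveig is living and takes 1/12.
Oskar is living and takes 1/12.
Ingeborg is living and takes 1/12.

Asgeir 1/27; Brynja 1/9; Frida 1/81; Hakon 1/3; Ingeborg 1/12; Jorunn 1/81; Kolbein 1/81; Magnus 1/12; Oskar 1/12; Sindre 1/9; Solveig 1/12; Ylva 1/27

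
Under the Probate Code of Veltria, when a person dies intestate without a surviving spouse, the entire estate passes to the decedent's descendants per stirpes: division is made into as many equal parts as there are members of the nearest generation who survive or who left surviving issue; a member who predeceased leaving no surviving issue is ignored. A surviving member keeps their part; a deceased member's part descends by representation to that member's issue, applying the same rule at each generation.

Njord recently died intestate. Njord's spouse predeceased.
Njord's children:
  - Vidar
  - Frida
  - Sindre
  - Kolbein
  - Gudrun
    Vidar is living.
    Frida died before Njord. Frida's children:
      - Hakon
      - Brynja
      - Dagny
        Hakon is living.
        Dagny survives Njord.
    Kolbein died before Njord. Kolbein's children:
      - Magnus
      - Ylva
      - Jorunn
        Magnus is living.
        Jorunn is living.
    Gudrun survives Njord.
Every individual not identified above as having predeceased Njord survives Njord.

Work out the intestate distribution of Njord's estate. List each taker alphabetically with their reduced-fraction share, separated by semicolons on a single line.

There is no surviving spouse, so the entire estate passes to Njord's descendants per stirpes.
The estate is divided into 5 equal shares of 1/5 among Vidar, Frida, Sindre, Kolbein, Gudrun.
Vidar is living and takes 1/5.
Frida predeceased; the 1/5 allotted to Frida's branch passes to Frida's issue by representation.
The 1/5 is divided into 3 equal shares of 1/15 among Hakon, Brynja, Dagny.
Hakon is living and takes 1/15.
Brynja is living and takes 1/15.
Dagny is living and takes 1/15.
Sindre is living and takes 1/5.
Kolbein predeceased; the 1/5 allotted to Kolbein's branch passes to Kolbein's issue by representation.
The 1/5 is divided into 3 equal shares of 1/15 among Magnus, Ylva, Jorunn.
Magnus is living and takes 1/15.
Ylva is living and takes 1/15.
Jorunn is living and takes 1/15.
Gudrun is living and takes 1/5.

Brynja 1/15; Dagny 1/15; Gudrun 1/5; Hakon 1/15; Jorunn 1/15; Magnus 1/15; Sindre 1/5; Vidar 1/5; Ylva 1/15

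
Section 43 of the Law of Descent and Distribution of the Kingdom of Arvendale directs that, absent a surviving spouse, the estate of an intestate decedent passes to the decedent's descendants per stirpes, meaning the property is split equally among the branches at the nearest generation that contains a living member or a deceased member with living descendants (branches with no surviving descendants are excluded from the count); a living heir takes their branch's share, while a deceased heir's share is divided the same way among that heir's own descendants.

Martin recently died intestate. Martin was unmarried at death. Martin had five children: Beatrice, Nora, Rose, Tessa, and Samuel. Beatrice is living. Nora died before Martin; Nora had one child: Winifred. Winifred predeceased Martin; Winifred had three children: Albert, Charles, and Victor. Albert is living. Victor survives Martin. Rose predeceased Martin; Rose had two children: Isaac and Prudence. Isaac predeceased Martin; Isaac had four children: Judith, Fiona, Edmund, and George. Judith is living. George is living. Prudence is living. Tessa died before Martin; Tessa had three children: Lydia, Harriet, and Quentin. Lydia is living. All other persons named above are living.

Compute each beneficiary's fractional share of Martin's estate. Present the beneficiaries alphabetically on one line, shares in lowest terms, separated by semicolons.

Albert 1/15; Beatrice 1/5; Charles 1/15; Edmund 1/40; Fiona 1/40; George 1/40; Harriet 1/15; Judith 1/40; Lydia 1/15; Prudence 1/10; Quentin 1/15; Samuel 1/5; Victor 1/15

There is no surviving spouse, so the entire estate passes to Martin's descendants per stirpes.
The estate is divided into 5 equal shares of 1/5 among Beatrice, Nora, Rose, Tessa, Samuel.
Beatrice is living and takes 1/5.
Nora predeceased; the 1/5 allotted to Nora's branch passes to Nora's issue by representation.
Winifred's line is the sole branch at this level, so the full 1/5 passes to Winifred's issue by representation.
The 1/5 is divided into 3 equal shares of 1/15 among Albert, Charles, Victor.
Albert is living and takes 1/15.
Charles is living and takes 1/15.
Victor is living and takes 1/15.
Rose predeceased; the 1/5 allotted to Rose's branch passes to Rose's issue by representation.
The 1/5 is divided into 2 equal shares of 1/10 among Isaac, Prudence.
Isaac predeceased; the 1/10 allotted to Isaac's branch passes to Isaac's issue by representation.
The 1/10 is divided into 4 equal shares of 1/40 among Judith, Fiona, Edmund, George.
Judith is living and takes 1/40.
Fiona is living and takes 1/40.
Edmund is living and takes 1/40.
George is living and takes 1/40.
Prudence is living and takes 1/10.
Tessa predeceased; the 1/5 allotted to Tessa's branch passes to Tessa's issue by representation.
The 1/5 is divided into 3 equal shares of 1/15 among Lydia, Harriet, Quentin.
Lydia is living and takes 1/15.
Harriet is living and takes 1/15.
Quentin is living and takes 1/15.
Samuel is living and takes 1/5.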